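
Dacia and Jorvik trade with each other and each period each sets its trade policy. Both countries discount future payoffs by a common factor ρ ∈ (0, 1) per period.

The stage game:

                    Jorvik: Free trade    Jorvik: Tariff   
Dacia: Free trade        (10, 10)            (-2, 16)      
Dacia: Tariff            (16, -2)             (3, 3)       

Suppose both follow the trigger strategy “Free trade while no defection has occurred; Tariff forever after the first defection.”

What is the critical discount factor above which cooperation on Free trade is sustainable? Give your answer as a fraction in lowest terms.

6/13

One-period gain from deviating is 16 − 10 = 6. The loss is 10 − 3 = 7 in every subsequent period, with present value 7·ρ/(1−ρ).
Deviation is unprofitable when 7·ρ/(1−ρ) ≥ 6, i.e. ρ/(1−ρ) ≥ 6/7.
Equivalently ρ ≥ 6/(6+7) = 6/13.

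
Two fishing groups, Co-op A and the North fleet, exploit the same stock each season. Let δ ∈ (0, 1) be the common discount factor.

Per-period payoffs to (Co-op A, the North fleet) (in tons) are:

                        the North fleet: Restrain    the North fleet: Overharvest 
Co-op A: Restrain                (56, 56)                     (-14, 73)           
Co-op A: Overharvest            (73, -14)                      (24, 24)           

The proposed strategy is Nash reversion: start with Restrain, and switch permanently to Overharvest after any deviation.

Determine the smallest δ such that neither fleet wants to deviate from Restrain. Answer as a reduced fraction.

17/49

Under grim trigger the critical discount factor is (T−C)/(T−P) with T = 73, C = 56, P = 24.
δ* = (73−56)/(73−24) = 17/49.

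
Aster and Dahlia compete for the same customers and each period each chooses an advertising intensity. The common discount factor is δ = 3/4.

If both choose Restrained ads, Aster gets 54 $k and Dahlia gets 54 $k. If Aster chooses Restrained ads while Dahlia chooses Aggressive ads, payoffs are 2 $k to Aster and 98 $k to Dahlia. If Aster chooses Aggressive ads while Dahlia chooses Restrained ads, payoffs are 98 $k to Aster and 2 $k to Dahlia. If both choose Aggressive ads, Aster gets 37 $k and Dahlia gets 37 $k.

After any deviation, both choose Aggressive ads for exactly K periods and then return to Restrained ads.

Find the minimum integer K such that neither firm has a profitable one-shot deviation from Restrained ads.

IC: δ(1−δ^K)/(1−δ) ≥ (98−54)/(54−37) = 44/17.
With δ = 3/4: need 1 − δ^K ≥ 44/17·(1−3/4)/(3/4), i.e. δ^K ≤ 0.1373.
Since (3/4)^6 = 0.1780 and (3/4)^7 = 0.1335, the smallest such K is 7.

7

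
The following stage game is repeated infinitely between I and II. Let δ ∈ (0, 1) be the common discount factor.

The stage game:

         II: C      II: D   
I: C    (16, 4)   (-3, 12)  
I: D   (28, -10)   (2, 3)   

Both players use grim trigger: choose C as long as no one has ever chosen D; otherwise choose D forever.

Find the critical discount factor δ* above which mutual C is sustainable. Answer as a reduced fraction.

I's threshold: (28−16)/(28−2) = 6/13.
II's threshold: (12−4)/(12−3) = 8/9.
6/13 < 8/9, so II binds and δ* = 8/9.

8/9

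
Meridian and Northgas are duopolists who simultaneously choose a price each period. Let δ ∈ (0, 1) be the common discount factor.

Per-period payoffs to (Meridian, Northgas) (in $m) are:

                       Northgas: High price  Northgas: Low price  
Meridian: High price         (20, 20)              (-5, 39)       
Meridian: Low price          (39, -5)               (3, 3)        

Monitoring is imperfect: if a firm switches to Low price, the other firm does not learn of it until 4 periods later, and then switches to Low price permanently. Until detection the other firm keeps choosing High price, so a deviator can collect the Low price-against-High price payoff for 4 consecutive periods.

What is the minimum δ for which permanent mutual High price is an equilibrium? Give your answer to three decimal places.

0.852

Deviating for the 4 undetected periods gains 39−20 = 19 per period over cooperation, then loses 20−3 = 17 per period forever once punishment starts.
Gain: 19(1 + δ + … + δ^3); loss: 17·δ^4/(1−δ).
No profitable deviation ⇔ 19(1−δ^4) ≤ 17·δ^4, i.e. δ^4 ≥ 19/(19+17) = 19/36.
Hence δ ≥ (19/36)^(1/4) ≈ 0.852.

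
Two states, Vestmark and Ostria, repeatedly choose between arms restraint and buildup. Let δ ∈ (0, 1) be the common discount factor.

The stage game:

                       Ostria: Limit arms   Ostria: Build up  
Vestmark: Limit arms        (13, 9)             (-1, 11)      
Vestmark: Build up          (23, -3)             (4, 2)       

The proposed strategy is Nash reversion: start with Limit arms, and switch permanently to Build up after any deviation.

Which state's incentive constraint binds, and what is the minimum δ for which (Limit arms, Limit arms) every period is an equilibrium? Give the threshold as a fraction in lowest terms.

Vestmark; δ ≥ 10/19

Vestmark: cooperation gives 13 each period; deviation gives 23 once then 4 forever.
  13/(1−δ) ≥ 23 + 4δ/(1−δ) ⇒ δ ≥ 10/19.
Ostria: cooperation gives 9 each period; deviation gives 11 once then 2 forever.
  δ ≥ 2/9.
Both must hold, so the binding constraint is Vestmark's: δ ≥ 10/19.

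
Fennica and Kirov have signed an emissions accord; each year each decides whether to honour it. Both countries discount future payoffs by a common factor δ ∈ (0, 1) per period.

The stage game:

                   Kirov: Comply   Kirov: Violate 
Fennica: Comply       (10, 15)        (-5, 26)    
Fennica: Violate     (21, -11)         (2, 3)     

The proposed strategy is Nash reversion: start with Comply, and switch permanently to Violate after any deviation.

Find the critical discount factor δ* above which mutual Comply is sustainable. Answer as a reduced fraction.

11/19

Fennica's threshold: (21−10)/(21−2) = 11/19.
Kirov's threshold: (26−15)/(26−3) = 11/23.
11/19 > 11/23, so Fennica binds and δ* = 11/19.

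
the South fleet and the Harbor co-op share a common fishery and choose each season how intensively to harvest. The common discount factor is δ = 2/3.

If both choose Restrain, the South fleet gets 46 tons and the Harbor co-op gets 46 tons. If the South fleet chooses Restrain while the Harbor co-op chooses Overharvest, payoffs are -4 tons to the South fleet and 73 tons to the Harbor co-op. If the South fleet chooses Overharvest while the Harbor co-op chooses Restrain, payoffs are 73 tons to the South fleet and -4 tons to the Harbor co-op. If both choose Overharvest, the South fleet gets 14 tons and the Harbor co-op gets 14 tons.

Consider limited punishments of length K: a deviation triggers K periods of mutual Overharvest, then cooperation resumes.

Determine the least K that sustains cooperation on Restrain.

2

Need Σ_{k=1}^{K} δ^k ≥ (73−46)/(46−14) = 0.8438 at δ = 2/3.
At K = 1 the sum is 0.6667 < 0.8438; at K = 2 it is 1.1111 ≥ 0.8438.
So the minimum punishment length is K = 2.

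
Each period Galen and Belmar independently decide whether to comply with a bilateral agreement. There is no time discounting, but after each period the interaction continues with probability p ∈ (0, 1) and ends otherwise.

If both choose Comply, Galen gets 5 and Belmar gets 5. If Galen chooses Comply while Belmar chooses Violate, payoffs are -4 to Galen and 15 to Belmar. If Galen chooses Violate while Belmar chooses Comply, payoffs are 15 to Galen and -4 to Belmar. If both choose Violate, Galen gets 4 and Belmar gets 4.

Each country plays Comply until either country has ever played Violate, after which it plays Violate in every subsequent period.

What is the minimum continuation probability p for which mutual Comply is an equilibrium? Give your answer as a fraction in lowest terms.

With no time discounting, the continuation probability p plays the role of the discount factor.
Grim-trigger IC: 5/(1−p) ≥ 15 + 4p/(1−p) ⇒ p ≥ (15−5)/(15−4) = 10/11.

10/11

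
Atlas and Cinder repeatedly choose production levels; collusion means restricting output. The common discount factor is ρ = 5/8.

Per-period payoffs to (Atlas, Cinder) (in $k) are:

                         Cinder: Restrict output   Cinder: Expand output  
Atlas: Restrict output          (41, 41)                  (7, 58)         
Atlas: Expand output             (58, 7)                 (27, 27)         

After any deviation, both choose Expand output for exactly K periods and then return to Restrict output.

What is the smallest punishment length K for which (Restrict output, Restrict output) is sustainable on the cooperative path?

Need Σ_{k=1}^{K} ρ^k ≥ (58−41)/(41−27) = 1.2143 at ρ = 5/8.
At K = 2 the sum is 1.0156 < 1.2143; at K = 3 it is 1.2598 ≥ 1.2143.
So the minimum punishment length is K = 3.

3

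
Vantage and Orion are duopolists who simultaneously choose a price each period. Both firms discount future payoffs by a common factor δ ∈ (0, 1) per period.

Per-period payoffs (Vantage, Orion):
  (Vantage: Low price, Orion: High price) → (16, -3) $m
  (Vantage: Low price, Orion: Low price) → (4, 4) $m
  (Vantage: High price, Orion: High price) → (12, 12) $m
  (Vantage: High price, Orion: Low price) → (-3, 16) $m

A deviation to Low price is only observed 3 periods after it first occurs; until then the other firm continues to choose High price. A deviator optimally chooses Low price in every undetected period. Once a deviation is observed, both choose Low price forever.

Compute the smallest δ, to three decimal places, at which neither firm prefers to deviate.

0.693

The best deviation is to choose Low price for all 3 undetected periods, earning 16 each, then 4 forever once detected.
Deviation value: 16(1−δ^3)/(1−δ) + 4δ^3/(1−δ); cooperation value: 12/(1−δ).
IC: 12 ≥ 16(1−δ^3) + 4δ^3 = 16 − 12δ^3.
So δ^3 ≥ 4/12 = 1/3, giving δ ≥ (1/3)^(1/3) ≈ 0.693.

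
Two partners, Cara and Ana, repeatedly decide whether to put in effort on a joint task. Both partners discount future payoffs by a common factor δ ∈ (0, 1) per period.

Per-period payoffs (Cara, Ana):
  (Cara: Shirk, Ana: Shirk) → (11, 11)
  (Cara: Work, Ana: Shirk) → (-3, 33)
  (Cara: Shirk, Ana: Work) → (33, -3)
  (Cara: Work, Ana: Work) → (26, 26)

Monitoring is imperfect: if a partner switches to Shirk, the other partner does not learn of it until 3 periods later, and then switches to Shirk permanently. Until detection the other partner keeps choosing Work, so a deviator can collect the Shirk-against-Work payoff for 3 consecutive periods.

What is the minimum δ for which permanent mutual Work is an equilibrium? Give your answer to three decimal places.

0.683

Deviating for the 3 undetected periods gains 33−26 = 7 per period over cooperation, then loses 26−11 = 15 per period forever once punishment starts.
Gain: 7(1 + δ + … + δ^2); loss: 15·δ^3/(1−δ).
No profitable deviation ⇔ 7(1−δ^3) ≤ 15·δ^3, i.e. δ^3 ≥ 7/(7+15) = 7/22.
Hence δ ≥ (7/22)^(1/3) ≈ 0.683.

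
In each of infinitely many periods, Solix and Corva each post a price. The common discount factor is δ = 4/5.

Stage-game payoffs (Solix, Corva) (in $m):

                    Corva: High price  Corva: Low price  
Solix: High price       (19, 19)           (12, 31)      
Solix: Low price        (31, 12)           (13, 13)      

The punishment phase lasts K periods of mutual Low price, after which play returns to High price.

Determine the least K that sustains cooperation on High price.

4

IC: δ(1−δ^K)/(1−δ) ≥ (31−19)/(19−13) = 2.
With δ = 4/5: need 1 − δ^K ≥ 2·(1−4/5)/(4/5), i.e. δ^K ≤ 0.5000.
Since (4/5)^3 = 0.5120 and (4/5)^4 = 0.4096, the smallest such K is 4.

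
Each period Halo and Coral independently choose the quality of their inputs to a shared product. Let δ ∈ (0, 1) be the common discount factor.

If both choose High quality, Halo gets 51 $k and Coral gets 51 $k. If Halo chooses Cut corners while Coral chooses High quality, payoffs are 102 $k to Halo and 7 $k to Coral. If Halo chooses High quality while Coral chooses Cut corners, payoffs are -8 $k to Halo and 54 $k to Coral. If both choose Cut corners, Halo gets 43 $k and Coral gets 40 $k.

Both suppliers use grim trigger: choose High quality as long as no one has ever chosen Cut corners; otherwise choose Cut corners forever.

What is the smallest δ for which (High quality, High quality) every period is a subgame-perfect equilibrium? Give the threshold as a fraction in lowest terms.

51/59

Halo's threshold: (102−51)/(102−43) = 51/59.
Coral's threshold: (54−51)/(54−40) = 3/14.
51/59 > 3/14, so Halo binds and δ* = 51/59.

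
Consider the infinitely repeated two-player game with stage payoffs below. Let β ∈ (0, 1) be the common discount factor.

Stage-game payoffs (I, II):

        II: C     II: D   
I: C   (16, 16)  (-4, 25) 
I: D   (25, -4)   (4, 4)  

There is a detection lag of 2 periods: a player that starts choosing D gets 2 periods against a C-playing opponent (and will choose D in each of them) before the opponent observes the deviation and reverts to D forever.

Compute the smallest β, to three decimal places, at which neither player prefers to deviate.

0.655

The best deviation is to choose D for all 2 undetected periods, earning 25 each, then 4 forever once detected.
Deviation value: 25(1−β^2)/(1−β) + 4β^2/(1−β); cooperation value: 16/(1−β).
IC: 16 ≥ 25(1−β^2) + 4β^2 = 25 − 21β^2.
So β^2 ≥ 9/21 = 3/7, giving β ≥ (3/7)^(1/2) ≈ 0.655.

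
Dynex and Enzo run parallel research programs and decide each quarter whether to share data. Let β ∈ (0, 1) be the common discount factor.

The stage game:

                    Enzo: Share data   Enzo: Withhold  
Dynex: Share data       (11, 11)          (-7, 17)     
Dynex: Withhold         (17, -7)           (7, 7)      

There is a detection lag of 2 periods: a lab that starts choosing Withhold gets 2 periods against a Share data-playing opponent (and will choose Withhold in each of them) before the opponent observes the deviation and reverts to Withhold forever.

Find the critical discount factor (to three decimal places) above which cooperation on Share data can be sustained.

A deviator earns 17 for 2 periods, then 7 forever; cooperating earns 11 forever. Multiplying the IC by (1−β):
11 ≥ 17(1−β^2) + 7β^2, so 10·β^2 ≥ 6 and β^2 ≥ 3/5.
β ≥ (3/5)^(1/2) ≈ 0.775.

0.775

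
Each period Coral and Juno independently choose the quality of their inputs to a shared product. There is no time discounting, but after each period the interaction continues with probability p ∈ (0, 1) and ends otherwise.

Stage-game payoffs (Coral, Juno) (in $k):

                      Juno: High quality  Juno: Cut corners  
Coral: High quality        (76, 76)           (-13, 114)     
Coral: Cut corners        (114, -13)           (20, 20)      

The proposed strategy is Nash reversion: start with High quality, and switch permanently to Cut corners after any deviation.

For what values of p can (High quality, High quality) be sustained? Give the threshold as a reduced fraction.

19/47

With no time discounting, the continuation probability p plays the role of the discount factor.
Grim-trigger IC: 76/(1−p) ≥ 114 + 20p/(1−p) ⇒ p ≥ (114−76)/(114−20) = 19/47.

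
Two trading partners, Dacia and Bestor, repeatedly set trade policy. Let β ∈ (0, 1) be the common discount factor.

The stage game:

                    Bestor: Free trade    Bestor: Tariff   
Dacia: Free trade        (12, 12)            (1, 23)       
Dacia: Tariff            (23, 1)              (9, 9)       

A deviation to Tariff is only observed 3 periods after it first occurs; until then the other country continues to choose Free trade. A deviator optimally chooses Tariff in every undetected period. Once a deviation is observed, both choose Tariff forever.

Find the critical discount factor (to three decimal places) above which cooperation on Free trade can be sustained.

Deviating for the 3 undetected periods gains 23−12 = 11 per period over cooperation, then loses 12−9 = 3 per period forever once punishment starts.
Gain: 11(1 + β + … + β^2); loss: 3·β^3/(1−β).
No profitable deviation ⇔ 11(1−β^3) ≤ 3·β^3, i.e. β^3 ≥ 11/(11+3) = 11/14.
Hence β ≥ (11/14)^(1/3) ≈ 0.923.

0.923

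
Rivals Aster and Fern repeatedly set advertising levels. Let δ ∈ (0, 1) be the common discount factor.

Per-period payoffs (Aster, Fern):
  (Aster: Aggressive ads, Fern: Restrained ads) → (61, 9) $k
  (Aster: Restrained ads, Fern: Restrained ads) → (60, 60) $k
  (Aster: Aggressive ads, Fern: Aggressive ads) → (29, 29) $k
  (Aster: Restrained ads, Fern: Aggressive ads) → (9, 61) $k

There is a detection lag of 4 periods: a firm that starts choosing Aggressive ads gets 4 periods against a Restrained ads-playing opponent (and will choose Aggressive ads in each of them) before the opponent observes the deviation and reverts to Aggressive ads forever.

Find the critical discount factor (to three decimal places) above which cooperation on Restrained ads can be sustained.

0.420

The best deviation is to choose Aggressive ads for all 4 undetected periods, earning 61 each, then 29 forever once detected.
Deviation value: 61(1−δ^4)/(1−δ) + 29δ^4/(1−δ); cooperation value: 60/(1−δ).
IC: 60 ≥ 61(1−δ^4) + 29δ^4 = 61 − 32δ^4.
So δ^4 ≥ 1/32, giving δ ≥ (1/32)^(1/4) ≈ 0.420.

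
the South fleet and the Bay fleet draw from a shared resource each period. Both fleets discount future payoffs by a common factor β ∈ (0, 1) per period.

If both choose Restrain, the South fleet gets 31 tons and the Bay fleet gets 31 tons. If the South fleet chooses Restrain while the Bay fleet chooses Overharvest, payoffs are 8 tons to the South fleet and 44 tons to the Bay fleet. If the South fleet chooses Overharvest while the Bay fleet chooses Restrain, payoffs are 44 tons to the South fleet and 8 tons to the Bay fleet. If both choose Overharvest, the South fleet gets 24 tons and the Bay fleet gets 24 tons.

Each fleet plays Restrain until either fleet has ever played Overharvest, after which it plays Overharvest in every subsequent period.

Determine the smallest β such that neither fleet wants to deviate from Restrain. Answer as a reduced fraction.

13/20

Under grim trigger the critical discount factor is (T−C)/(T−P) with T = 44, C = 31, P = 24.
β* = (44−31)/(44−24) = 13/20.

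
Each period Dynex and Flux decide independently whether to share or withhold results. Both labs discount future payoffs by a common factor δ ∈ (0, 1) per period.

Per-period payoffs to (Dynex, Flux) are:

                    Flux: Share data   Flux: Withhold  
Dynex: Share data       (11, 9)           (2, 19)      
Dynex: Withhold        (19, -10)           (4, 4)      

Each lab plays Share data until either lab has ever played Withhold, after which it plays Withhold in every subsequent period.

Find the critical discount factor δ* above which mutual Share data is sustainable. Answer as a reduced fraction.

2/3

Dynex: cooperation gives 11 each period; deviation gives 19 once then 4 forever.
  11/(1−δ) ≥ 19 + 4δ/(1−δ) ⇒ δ ≥ 8/15.
Flux: cooperation gives 9 each period; deviation gives 19 once then 4 forever.
  δ ≥ 10/15 = 2/3.
Both must hold, so the binding constraint is Flux's: δ ≥ 2/3.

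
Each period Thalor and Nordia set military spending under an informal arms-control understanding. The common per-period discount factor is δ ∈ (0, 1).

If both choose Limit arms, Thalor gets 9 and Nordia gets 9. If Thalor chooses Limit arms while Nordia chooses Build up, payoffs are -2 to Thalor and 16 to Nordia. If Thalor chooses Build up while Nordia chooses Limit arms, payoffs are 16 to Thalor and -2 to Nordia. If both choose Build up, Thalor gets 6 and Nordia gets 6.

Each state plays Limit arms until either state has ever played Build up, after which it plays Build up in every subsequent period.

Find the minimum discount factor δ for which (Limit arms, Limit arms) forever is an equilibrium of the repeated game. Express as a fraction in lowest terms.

7/10

Under grim trigger the critical discount factor is (T−C)/(T−P) with T = 16, C = 9, P = 6.
δ* = (16−9)/(16−6) = 7/10.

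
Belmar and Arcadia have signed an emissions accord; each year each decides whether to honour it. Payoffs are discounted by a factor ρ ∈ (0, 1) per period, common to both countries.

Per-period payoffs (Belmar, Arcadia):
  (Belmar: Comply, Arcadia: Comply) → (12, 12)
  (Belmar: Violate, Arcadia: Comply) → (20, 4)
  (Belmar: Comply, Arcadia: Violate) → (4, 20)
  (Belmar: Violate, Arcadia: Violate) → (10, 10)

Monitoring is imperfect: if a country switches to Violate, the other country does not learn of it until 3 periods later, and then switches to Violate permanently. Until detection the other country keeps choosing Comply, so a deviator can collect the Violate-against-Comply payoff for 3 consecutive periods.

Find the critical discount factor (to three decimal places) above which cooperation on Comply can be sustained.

The best deviation is to choose Violate for all 3 undetected periods, earning 20 each, then 10 forever once detected.
Deviation value: 20(1−ρ^3)/(1−ρ) + 10ρ^3/(1−ρ); cooperation value: 12/(1−ρ).
IC: 12 ≥ 20(1−ρ^3) + 10ρ^3 = 20 − 10ρ^3.
So ρ^3 ≥ 8/10 = 4/5, giving ρ ≥ (4/5)^(1/3) ≈ 0.928.

0.928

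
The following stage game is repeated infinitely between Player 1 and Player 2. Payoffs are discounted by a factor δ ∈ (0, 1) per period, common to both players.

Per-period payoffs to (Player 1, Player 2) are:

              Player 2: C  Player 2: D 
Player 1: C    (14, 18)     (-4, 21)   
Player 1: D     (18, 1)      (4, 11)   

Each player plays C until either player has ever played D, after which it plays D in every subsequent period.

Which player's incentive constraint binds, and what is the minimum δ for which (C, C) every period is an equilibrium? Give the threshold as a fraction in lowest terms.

For Player 1: deviation gain 18−14 = 4, per-period punishment loss 14−4 = 10. IC gives δ ≥ 4/14 = 2/7.
For Player 2: gain 3, loss 7 per period, so δ ≥ 3/10.
The tighter constraint is Player 2's, so cooperation needs δ ≥ 3/10.

Player 2; δ ≥ 3/10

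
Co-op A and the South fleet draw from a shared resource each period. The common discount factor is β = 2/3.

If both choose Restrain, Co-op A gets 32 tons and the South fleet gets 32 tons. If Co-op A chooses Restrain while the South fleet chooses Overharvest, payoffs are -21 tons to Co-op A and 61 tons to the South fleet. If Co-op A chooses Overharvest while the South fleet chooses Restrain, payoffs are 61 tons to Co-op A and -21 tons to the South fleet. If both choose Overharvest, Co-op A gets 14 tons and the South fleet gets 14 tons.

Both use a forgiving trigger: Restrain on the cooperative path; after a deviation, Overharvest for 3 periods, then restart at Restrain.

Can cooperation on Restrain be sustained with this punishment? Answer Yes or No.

IC: β+…+β^3 ≥ (61−32)/(32−14) = 29/18.
At β = 2/3: partial sum = 1.4074 < 1.6111. Cooperation not sustainable.

No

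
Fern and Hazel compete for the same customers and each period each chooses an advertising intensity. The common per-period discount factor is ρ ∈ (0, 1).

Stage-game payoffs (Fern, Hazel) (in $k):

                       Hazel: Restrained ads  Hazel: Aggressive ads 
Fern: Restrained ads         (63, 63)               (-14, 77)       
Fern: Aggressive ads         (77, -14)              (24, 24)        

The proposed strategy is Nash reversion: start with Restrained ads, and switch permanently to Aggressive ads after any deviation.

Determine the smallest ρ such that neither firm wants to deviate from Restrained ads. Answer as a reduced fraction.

14/53

Under grim trigger the critical discount factor is (T−C)/(T−P) with T = 77, C = 63, P = 24.
ρ* = (77−63)/(77−24) = 14/53.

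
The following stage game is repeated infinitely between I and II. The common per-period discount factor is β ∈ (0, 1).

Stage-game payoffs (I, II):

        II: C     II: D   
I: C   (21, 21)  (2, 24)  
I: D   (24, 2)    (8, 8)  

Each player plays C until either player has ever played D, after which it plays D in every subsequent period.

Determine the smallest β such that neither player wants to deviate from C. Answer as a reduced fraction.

21/(1−β) ≥ 24 + 8β/(1−β)
21 ≥ 24 − 16β
β ≥ 3/16.

3/16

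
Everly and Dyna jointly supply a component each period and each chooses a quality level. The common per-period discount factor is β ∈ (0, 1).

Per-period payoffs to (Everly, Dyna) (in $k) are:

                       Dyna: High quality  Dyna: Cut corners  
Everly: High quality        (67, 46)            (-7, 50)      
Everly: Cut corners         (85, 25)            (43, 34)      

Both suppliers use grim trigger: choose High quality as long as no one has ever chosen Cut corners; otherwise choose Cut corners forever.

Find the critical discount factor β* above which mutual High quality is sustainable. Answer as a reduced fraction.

Everly: cooperation gives 67 each period; deviation gives 85 once then 43 forever.
  67/(1−β) ≥ 85 + 43β/(1−β) ⇒ β ≥ 18/42 = 3/7.
Dyna: cooperation gives 46 each period; deviation gives 50 once then 34 forever.
  β ≥ 4/16 = 1/4.
Both must hold, so the binding constraint is Everly's: β ≥ 3/7.

3/7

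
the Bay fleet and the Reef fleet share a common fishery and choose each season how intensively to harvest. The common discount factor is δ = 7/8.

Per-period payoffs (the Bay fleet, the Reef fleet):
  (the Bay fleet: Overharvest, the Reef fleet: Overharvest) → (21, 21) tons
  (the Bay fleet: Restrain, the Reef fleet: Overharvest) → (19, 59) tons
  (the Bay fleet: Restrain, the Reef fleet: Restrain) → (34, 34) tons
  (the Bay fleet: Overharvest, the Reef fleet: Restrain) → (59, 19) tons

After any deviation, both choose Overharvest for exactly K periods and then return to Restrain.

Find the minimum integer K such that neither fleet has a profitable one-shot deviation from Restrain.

3

No profitable deviation requires (34−21)(δ+…+δ^K) ≥ 59−34, i.e. δ+…+δ^K ≥ 25/13 ≈ 1.9231.
With δ = 7/8, the partial sums are K=1: 0.8750, K=2: 1.6406, K=3: 2.3105.
K = 3 is the first length at which the sum reaches 1.9231.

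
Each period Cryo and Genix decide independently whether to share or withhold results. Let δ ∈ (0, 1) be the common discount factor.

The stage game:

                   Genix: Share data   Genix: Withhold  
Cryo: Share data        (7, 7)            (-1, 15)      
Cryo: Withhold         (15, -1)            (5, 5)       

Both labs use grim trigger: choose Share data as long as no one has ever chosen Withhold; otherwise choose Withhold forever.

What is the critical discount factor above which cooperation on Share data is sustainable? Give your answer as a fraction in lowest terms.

4/5

Under grim trigger the critical discount factor is (T−C)/(T−P) with T = 15, C = 7, P = 5.
δ* = (15−7)/(15−5) = 8/10 = 4/5.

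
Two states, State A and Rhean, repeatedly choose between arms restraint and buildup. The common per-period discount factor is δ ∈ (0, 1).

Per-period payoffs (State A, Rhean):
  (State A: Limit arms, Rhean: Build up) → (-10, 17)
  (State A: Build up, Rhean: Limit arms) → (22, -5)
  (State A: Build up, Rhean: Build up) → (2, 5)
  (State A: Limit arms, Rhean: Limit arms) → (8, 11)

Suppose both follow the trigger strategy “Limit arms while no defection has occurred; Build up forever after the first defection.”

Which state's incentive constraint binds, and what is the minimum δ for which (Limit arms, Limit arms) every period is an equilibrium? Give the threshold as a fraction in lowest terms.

For State A: deviation gain 22−8 = 14, per-period punishment loss 8−2 = 6. IC gives δ ≥ 14/20 = 7/10.
For Rhean: gain 6, loss 6 per period, so δ ≥ 6/12 = 1/2.
The tighter constraint is State A's, so cooperation needs δ ≥ 7/10.

State A; δ ≥ 7/10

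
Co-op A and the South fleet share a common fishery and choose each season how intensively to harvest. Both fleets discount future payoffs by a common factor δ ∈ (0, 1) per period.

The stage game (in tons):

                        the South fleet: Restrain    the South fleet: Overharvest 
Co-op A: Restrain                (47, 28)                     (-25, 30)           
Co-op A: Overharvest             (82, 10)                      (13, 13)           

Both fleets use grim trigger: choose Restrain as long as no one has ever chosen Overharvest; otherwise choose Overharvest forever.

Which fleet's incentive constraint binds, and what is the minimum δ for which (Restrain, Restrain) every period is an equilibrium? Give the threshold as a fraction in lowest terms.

For Co-op A: deviation gain 82−47 = 35, per-period punishment loss 47−13 = 34. IC gives δ ≥ 35/69.
For the South fleet: gain 2, loss 15 per period, so δ ≥ 2/17.
The tighter constraint is Co-op A's, so cooperation needs δ ≥ 35/69.

Co-op A; δ ≥ 35/69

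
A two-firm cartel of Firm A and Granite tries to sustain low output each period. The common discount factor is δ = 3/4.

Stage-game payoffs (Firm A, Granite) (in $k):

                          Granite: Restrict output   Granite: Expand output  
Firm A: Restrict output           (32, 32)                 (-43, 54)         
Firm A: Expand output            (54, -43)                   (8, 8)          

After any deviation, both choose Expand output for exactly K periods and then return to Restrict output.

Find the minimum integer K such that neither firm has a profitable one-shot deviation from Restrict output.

2

IC: δ(1−δ^K)/(1−δ) ≥ (54−32)/(32−8) = 11/12.
With δ = 3/4: need 1 − δ^K ≥ 11/12·(1−3/4)/(3/4), i.e. δ^K ≤ 0.6944.
Since (3/4)^1 = 0.7500 and (3/4)^2 = 0.5625, the smallest such K is 2.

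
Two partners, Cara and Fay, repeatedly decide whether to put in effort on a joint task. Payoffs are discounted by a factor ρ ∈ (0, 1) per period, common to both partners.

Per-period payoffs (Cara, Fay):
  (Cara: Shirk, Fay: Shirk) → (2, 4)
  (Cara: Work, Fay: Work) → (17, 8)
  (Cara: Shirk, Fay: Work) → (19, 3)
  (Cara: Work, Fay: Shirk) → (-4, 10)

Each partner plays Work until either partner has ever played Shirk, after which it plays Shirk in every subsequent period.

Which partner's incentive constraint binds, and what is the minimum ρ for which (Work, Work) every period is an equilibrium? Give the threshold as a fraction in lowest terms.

Fay; ρ ≥ 1/3

Cara: cooperation gives 17 each period; deviation gives 19 once then 2 forever.
  17/(1−ρ) ≥ 19 + 2ρ/(1−ρ) ⇒ ρ ≥ 2/17.
Fay: cooperation gives 8 each period; deviation gives 10 once then 4 forever.
  ρ ≥ 2/6 = 1/3.
Both must hold, so the binding constraint is Fay's: ρ ≥ 1/3.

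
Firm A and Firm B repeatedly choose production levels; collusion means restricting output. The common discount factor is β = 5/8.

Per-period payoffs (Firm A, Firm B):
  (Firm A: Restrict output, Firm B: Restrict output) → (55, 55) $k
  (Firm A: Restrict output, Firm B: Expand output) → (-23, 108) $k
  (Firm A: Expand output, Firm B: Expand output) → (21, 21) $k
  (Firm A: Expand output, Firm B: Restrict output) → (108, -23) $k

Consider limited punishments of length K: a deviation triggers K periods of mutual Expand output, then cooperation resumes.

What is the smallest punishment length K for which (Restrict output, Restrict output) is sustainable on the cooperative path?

IC: β(1−β^K)/(1−β) ≥ (108−55)/(55−21) = 53/34.
With β = 5/8: need 1 − β^K ≥ 53/34·(1−5/8)/(5/8), i.e. β^K ≤ 0.0647.
Since (5/8)^5 = 0.0954 and (5/8)^6 = 0.0596, the smallest such K is 6.

6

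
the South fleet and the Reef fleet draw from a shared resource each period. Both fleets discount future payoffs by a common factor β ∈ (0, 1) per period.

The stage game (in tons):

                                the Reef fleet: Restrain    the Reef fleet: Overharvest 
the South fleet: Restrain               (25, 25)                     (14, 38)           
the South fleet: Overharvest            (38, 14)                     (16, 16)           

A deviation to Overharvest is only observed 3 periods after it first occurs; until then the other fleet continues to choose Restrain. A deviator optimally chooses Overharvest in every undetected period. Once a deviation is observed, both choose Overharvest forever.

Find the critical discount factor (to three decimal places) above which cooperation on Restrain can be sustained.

0.839

Deviating for the 3 undetected periods gains 38−25 = 13 per period over cooperation, then loses 25−16 = 9 per period forever once punishment starts.
Gain: 13(1 + β + … + β^2); loss: 9·β^3/(1−β).
No profitable deviation ⇔ 13(1−β^3) ≤ 9·β^3, i.e. β^3 ≥ 13/(13+9) = 13/22.
Hence β ≥ (13/22)^(1/3) ≈ 0.839.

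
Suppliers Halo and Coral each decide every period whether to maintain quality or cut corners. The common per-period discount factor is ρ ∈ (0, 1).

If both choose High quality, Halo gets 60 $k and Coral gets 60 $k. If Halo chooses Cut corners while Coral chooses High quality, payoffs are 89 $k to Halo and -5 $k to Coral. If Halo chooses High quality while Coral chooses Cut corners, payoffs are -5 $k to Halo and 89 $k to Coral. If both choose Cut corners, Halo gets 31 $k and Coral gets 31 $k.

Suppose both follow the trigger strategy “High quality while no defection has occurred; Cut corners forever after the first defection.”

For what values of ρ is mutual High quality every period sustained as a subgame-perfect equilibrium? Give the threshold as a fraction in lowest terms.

1/2

Under grim trigger the critical discount factor is (T−C)/(T−P) with T = 89, C = 60, P = 31.
ρ* = (89−60)/(89−31) = 29/58 = 1/2.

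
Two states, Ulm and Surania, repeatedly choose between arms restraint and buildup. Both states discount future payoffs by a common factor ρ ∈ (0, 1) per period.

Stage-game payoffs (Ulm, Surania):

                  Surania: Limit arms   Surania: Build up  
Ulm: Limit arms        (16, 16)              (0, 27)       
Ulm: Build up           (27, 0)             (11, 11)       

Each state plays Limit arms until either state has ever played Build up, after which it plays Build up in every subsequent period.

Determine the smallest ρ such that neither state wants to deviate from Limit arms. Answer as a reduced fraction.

Under grim trigger the critical discount factor is (T−C)/(T−P) with T = 27, C = 16, P = 11.
ρ* = (27−16)/(27−11) = 11/16.

11/16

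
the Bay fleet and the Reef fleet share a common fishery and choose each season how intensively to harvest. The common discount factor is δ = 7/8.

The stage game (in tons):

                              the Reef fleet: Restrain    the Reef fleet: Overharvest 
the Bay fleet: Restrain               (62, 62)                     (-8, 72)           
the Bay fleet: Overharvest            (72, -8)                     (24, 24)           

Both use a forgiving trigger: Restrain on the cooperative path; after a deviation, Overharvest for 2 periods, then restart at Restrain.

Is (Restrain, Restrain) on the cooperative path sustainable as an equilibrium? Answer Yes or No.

Comparing payoff streams over the 3 periods until play realigns: cooperate → 62(1+δ+…+δ^2); deviate → 72 + 24(δ+…+δ^2).
Cooperation is sustained iff (62−24)(δ+…+δ^2) ≥ 72−62.
δ+…+δ^2 = 7/8·(1−(7/8)^2)/(1−7/8) = 1.6406, and (72−62)/(62−24) = 0.2632.
1.6406 ≥ 0.2632, so cooperation is sustainable.

Yes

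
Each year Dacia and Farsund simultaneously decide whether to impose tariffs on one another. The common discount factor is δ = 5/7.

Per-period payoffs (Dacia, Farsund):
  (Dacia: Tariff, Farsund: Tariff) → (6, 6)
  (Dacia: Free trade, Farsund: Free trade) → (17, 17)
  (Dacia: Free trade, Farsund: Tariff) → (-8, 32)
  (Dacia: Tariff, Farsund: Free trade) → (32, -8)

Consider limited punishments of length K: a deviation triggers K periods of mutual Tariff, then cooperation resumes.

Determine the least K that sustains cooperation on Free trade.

Need Σ_{k=1}^{K} δ^k ≥ (32−17)/(17−6) = 1.3636 at δ = 5/7.
At K = 2 the sum is 1.2245 < 1.3636; at K = 3 it is 1.5889 ≥ 1.3636.
So the minimum punishment length is K = 3.

3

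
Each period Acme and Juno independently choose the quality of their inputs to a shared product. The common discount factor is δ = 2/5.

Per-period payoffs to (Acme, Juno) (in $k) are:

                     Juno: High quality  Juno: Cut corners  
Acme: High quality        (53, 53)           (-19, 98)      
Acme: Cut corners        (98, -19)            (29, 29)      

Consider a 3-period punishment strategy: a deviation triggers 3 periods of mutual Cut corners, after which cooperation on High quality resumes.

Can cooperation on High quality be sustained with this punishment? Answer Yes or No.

Comparing payoff streams over the 4 periods until play realigns: cooperate → 53(1+δ+…+δ^3); deviate → 98 + 29(δ+…+δ^3).
Cooperation is sustained iff (53−29)(δ+…+δ^3) ≥ 98−53.
δ+…+δ^3 = 2/5·(1−(2/5)^3)/(1−2/5) = 0.6240, and (98−53)/(53−29) = 1.8750.
0.6240 < 1.8750, so cooperation is not sustainable.

No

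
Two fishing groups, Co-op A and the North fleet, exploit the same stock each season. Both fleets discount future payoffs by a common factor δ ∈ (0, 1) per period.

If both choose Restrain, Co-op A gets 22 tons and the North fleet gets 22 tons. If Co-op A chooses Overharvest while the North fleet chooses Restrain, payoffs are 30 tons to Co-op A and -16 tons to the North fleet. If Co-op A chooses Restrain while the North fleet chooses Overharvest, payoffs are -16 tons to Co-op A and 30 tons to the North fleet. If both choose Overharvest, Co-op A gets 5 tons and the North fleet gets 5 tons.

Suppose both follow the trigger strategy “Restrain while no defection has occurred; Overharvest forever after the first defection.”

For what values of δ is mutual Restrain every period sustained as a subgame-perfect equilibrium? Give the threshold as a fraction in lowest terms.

8/25

One-period gain from deviating is 30 − 22 = 8. The loss is 22 − 5 = 17 in every subsequent period, with present value 17·δ/(1−δ).
Deviation is unprofitable when 17·δ/(1−δ) ≥ 8, i.e. δ/(1−δ) ≥ 8/17.
Equivalently δ ≥ 8/(8+17) = 8/25.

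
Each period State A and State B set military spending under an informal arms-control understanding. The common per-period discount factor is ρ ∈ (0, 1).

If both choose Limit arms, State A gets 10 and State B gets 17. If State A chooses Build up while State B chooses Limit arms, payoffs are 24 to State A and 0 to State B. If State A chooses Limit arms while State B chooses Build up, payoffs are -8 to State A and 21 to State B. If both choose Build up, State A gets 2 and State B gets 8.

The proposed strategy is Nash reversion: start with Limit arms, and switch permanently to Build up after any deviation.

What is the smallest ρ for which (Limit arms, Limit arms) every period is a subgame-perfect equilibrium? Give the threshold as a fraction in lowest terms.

State A: cooperation gives 10 each period; deviation gives 24 once then 2 forever.
  10/(1−ρ) ≥ 24 + 2ρ/(1−ρ) ⇒ ρ ≥ 14/22 = 7/11.
State B: cooperation gives 17 each period; deviation gives 21 once then 8 forever.
  ρ ≥ 4/13.
Both must hold, so the binding constraint is State A's: ρ ≥ 7/11.

7/11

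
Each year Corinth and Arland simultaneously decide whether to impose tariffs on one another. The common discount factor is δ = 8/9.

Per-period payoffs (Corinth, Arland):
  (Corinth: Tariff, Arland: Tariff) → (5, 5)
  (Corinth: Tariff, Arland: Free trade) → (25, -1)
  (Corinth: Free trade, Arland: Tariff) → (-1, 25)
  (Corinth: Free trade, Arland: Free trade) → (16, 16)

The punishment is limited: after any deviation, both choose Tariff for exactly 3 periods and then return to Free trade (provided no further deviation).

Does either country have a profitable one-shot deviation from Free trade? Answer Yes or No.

No

Comparing payoff streams over the 4 periods until play realigns: cooperate → 16(1+δ+…+δ^3); deviate → 25 + 5(δ+…+δ^3).
Cooperation is sustained iff (16−5)(δ+…+δ^3) ≥ 25−16.
δ+…+δ^3 = 8/9·(1−(8/9)^3)/(1−8/9) = 2.3813, and (25−16)/(16−5) = 0.8182.
2.3813 ≥ 0.8182, so cooperation is sustainable.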